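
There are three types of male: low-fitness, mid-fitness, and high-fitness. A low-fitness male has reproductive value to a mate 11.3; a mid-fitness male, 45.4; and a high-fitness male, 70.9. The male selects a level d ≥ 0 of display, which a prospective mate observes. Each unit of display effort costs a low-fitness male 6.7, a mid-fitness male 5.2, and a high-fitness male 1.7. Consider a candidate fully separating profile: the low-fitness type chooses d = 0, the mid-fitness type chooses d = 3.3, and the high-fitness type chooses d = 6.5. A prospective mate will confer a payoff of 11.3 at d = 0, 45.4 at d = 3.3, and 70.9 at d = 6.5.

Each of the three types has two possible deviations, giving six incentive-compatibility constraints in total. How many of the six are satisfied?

High-fitness (own payoff 70.9 − 1.7×6.5 = 59.85): to d=0 gives 11.3 → no gain ✓; to d=3.3 gives 45.4 − 1.7×3.3 = 39.79 → no gain ✓.
Mid-fitness (own payoff 45.4 − 5.2×3.3 = 28.24): to d=0 gives 11.3 → no gain ✓; to d=6.5 gives 70.9 − 5.2×6.5 = 37.1 → profitable ✗.
Low-fitness (own payoff 11.3): to d=3.3 gives 45.4 − 6.7×3.3 = 23.29 → profitable ✗; to d=6.5 gives 70.9 − 6.7×6.5 = 27.35 → profitable ✗.
3 of the 6 constraints hold; not an equilibrium.

3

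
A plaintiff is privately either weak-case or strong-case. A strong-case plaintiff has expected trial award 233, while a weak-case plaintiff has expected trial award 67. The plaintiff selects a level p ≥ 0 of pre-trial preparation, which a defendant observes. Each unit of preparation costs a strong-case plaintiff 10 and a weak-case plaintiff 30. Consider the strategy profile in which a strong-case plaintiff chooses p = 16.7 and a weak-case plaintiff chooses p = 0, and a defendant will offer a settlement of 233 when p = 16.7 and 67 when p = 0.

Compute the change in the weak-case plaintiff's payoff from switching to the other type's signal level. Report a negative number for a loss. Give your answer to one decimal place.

Playing p = 0 the weak-case plaintiff receives 67.
Deviating to p = 16.7 brings payment 233 at cost 30 × 16.7 = 501, netting -268.
Gain from deviating: -268 − 67 = -335.0.
The gain is negative, so the weak-case type's incentive-compatibility constraint is satisfied.

-335.0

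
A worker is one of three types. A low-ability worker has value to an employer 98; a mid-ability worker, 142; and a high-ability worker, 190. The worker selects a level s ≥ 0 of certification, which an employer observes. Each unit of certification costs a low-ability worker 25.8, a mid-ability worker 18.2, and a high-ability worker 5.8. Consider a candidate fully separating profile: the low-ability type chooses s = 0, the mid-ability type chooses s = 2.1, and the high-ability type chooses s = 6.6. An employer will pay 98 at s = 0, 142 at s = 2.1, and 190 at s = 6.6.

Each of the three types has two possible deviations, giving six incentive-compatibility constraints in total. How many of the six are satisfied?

Mid-ability (own payoff 142 − 18.2×2.1 = 103.78): to s=0 gives 98 → no gain ✓; to s=6.6 gives 190 − 18.2×6.6 = 69.88 → no gain ✓.
Low-ability (own payoff 98): to s=2.1 gives 142 − 25.8×2.1 = 87.82 → no gain ✓; to s=6.6 gives 190 − 25.8×6.6 = 19.72 → no gain ✓.
High-ability (own payoff 190 − 5.8×6.6 = 151.72): to s=0 gives 98 → no gain ✓; to s=2.1 gives 142 − 5.8×2.1 = 129.82 → no gain ✓.
6 of the 6 constraints hold; this profile is a separating equilibrium.

6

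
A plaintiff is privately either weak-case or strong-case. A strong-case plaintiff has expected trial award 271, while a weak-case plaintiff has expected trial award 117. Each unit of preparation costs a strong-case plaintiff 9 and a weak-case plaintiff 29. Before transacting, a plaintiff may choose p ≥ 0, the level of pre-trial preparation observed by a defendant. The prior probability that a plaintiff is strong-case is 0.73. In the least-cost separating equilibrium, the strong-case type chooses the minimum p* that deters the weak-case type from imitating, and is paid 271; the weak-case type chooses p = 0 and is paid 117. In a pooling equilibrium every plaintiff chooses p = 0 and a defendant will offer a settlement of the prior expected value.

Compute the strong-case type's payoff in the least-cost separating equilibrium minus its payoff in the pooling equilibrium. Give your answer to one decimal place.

-6.2

Least-cost separating signal: p* solves 117 = 271 − 29·p*, so p* = (271 − 117)/29 ≈ 5.3103.
Strong-case type's separating payoff: 271 − 9 × p* = 271 − 9 × (271 − 117)/29 = 271 − 1386/29 ≈ 223.207.
Pooling payoff: 0.73 × 271 + 0.27 × 117 = 229.42.
Difference: 223.207 − 229.42 = -6.213, i.e. -6.2 to one decimal place.
The strong-case type would prefer the pooling outcome.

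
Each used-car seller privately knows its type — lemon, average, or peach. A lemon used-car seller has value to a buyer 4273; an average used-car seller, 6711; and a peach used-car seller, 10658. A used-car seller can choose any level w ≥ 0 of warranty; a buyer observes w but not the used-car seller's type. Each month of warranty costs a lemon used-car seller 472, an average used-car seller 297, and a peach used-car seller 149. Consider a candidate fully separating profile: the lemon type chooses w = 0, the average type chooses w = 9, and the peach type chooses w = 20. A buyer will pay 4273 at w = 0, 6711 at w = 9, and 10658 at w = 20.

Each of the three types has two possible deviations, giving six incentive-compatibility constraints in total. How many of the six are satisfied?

Peach (own payoff 10658 − 149×20 = 7678): to w=0 gives 4273 → no gain ✓; to w=9 gives 6711 − 149×9 = 5370 → no gain ✓.
Average (own payoff 6711 − 297×9 = 4038): to w=0 gives 4273 → profitable ✗; to w=20 gives 10658 − 297×20 = 4718 → profitable ✗.
Lemon (own payoff 4273): to w=9 gives 6711 − 472×9 = 2463 → no gain ✓; to w=20 gives 10658 − 472×20 = 1218 → no gain ✓.
4 of the 6 constraints hold; not an equilibrium.

4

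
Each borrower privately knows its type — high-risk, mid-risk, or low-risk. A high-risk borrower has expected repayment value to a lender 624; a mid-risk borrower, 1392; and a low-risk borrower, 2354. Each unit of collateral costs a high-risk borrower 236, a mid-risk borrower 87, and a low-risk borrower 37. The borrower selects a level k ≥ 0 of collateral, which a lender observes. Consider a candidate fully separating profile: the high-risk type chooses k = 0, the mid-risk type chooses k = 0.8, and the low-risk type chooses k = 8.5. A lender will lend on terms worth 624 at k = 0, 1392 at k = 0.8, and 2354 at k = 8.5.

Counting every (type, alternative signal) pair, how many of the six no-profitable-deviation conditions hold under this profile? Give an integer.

Low-risk (own payoff 2354 − 37×8.5 = 2039.5): to k=0 gives 624 → no gain ✓; to k=0.8 gives 1392 − 37×0.8 = 1362.4 → no gain ✓.
High-risk (own payoff 624): to k=0.8 gives 1392 − 236×0.8 = 1203.2 → profitable ✗; to k=8.5 gives 2354 − 236×8.5 = 348 → no gain ✓.
Mid-risk (own payoff 1392 − 87×0.8 = 1322.4): to k=0 gives 624 → no gain ✓; to k=8.5 gives 2354 − 87×8.5 = 1614.5 → profitable ✗.
4 of the 6 constraints hold; not an equilibrium.

4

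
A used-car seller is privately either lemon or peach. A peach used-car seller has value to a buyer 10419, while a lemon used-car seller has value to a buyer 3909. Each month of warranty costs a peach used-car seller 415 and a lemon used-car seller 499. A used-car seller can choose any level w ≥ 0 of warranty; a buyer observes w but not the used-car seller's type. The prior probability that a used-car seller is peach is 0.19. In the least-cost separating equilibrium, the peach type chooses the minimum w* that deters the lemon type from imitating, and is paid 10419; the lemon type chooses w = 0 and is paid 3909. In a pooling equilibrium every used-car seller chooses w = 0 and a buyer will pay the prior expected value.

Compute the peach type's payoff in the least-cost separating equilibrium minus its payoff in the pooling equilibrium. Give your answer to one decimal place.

-141.0

Least-cost separating signal: w* solves 3909 = 10419 − 499·w*, so w* = (10419 − 3909)/499 ≈ 13.0461.
Peach type's separating payoff: 10419 − 415 × w* = 10419 − 415 × (10419 − 3909)/499 = 10419 − 2701650/499 ≈ 5004.872.
Pooling payoff: 0.19 × 10419 + 0.81 × 3909 = 5145.9.
Difference: 5004.872 − 5145.9 = -141.028, i.e. -141.0 to one decimal place.
The peach type would prefer the pooling outcome.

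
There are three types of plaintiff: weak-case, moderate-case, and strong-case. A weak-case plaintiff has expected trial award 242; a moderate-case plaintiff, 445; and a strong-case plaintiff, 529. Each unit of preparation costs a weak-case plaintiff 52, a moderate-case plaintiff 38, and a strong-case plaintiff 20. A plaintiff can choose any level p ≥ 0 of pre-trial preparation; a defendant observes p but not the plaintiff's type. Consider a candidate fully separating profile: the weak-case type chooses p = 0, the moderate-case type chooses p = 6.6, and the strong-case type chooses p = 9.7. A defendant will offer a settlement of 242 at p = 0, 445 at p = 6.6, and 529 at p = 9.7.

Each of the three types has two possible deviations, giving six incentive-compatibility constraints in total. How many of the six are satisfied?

5

Weak-case (own payoff 242): to p=6.6 gives 445 − 52×6.6 = 101.8 → no gain ✓; to p=9.7 gives 529 − 52×9.7 = 24.6 → no gain ✓.
Strong-case (own payoff 529 − 20×9.7 = 335): to p=0 gives 242 → no gain ✓; to p=6.6 gives 445 − 20×6.6 = 313 → no gain ✓.
Moderate-case (own payoff 445 − 38×6.6 = 194.2): to p=0 gives 242 → profitable ✗; to p=9.7 gives 529 − 38×9.7 = 160.4 → no gain ✓.
5 of the 6 constraints hold; not an equilibrium.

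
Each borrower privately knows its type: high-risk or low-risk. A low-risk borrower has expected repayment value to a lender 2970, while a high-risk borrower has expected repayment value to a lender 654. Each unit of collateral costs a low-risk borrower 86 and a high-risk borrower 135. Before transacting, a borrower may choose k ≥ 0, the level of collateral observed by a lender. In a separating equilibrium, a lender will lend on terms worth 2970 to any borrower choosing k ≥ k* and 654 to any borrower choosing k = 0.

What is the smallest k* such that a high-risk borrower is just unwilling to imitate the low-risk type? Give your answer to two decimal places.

A high-risk borrower choosing k = 0 receives 654.
Imitating at k* instead would pay 2970 at cost 135·k*, netting 2970 − 135·k*.
Indifference: 654 = 2970 − 135·k*, so k* = (2970 − 654) / 135 ≈ 17.16.
This is the high-risk type's binding incentive-compatibility constraint; any k ≥ 17.16 sustains separation on that side.

17.16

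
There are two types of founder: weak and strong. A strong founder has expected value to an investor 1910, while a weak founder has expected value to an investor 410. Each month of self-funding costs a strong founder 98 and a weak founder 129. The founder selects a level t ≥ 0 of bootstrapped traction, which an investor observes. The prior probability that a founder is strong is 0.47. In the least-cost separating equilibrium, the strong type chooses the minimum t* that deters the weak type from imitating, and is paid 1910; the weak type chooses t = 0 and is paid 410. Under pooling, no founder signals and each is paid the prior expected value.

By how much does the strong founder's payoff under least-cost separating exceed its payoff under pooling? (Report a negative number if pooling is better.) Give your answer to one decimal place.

Least-cost separating signal: t* solves 410 = 1910 − 129·t*, so t* = (1910 − 410)/129 ≈ 11.6279.
Strong type's separating payoff: 1910 − 98 × t* = 1910 − 98 × (1910 − 410)/129 = 1910 − 147000/129 ≈ 770.465.
Pooling payoff: 0.47 × 1910 + 0.53 × 410 = 1115.
Difference: 770.465 − 1115 = -344.535, i.e. -344.5 to one decimal place.
The strong type would prefer the pooling outcome.

-344.5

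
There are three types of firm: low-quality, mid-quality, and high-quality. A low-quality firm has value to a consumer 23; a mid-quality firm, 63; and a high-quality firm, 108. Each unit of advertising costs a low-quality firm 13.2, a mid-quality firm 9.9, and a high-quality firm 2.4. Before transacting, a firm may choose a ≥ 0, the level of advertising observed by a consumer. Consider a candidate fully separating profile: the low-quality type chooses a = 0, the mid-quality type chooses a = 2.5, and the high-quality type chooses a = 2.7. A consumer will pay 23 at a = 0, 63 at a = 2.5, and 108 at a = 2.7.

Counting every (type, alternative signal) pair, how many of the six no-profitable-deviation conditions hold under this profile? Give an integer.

High-quality (own payoff 108 − 2.4×2.7 = 101.52): to a=0 gives 23 → no gain ✓; to a=2.5 gives 63 − 2.4×2.5 = 57 → no gain ✓.
Low-quality (own payoff 23): to a=2.5 gives 63 − 13.2×2.5 = 30 → profitable ✗; to a=2.7 gives 108 − 13.2×2.7 = 72.36 → profitable ✗.
Mid-quality (own payoff 63 − 9.9×2.5 = 38.25): to a=0 gives 23 → no gain ✓; to a=2.7 gives 108 − 9.9×2.7 = 81.27 → profitable ✗.
3 of the 6 constraints hold; not an equilibrium.

3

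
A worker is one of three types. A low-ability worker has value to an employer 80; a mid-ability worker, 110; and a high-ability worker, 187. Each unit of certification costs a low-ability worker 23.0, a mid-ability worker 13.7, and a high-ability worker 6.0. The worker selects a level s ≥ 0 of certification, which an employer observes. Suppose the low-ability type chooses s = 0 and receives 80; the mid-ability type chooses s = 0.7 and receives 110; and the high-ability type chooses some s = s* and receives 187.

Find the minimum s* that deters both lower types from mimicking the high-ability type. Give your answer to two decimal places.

6.32

Mid-ability type (on-path payoff 110 − 13.7×0.7 = 100.41) won't mimic when 100.41 ≥ 187 − 13.7·s*, i.e. s* ≥ 6.32.
Low-ability type (on-path payoff 80) won't mimic when 80 ≥ 187 − 23.0·s*, i.e. s* ≥ 4.65.
Both must hold, so s* = max(4.65, 6.32) = 6.32. The mid-ability type's constraint binds.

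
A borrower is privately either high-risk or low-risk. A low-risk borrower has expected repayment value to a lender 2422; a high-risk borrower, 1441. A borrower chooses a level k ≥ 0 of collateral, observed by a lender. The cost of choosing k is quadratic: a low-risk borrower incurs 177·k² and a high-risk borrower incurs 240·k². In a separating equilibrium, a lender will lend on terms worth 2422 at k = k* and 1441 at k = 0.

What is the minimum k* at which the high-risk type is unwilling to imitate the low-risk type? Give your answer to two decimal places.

The high-risk type at k = 0 receives 1441; imitating at k* yields 2422 − 240·k*².
Indifference: 1441 = 2422 − 240·k*², so k*² = (2422 − 1441) / 240 = 4.0875.
k* = √4.0875 ≈ 2.02.

2.02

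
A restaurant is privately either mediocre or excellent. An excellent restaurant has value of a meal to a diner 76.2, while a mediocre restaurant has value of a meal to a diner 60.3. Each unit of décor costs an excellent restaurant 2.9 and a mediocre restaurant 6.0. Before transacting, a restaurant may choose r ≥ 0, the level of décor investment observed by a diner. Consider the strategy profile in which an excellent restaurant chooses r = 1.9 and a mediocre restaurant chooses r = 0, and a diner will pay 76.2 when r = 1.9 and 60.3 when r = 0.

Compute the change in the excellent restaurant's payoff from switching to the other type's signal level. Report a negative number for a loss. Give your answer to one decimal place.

Playing r = 1.9 the excellent restaurant receives 76.2 − 2.9 × 1.9 = 70.69.
Deviating to r = 0 yields 60.3 instead.
Gain from deviating: 60.3 − 70.69 = -10.39, i.e. -10.4 to one decimal place.
The gain is negative, so the excellent type's incentive-compatibility constraint is satisfied.

-10.4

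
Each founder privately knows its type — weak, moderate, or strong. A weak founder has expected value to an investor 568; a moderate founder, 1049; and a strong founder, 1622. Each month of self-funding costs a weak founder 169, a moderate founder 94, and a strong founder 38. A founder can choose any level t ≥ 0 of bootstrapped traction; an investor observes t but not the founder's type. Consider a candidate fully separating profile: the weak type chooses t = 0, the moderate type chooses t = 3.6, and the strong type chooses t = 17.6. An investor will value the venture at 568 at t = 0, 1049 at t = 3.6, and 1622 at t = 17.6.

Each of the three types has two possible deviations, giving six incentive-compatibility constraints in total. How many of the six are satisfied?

6

Strong (own payoff 1622 − 38×17.6 = 953.2): to t=0 gives 568 → no gain ✓; to t=3.6 gives 1049 − 38×3.6 = 912.2 → no gain ✓.
Moderate (own payoff 1049 − 94×3.6 = 710.6): to t=0 gives 568 → no gain ✓; to t=17.6 gives 1622 − 94×17.6 = -32.4 → no gain ✓.
Weak (own payoff 568): to t=3.6 gives 1049 − 169×3.6 = 440.6 → no gain ✓; to t=17.6 gives 1622 − 169×17.6 = -1352.4 → no gain ✓.
6 of the 6 constraints hold; this profile is a separating equilibrium.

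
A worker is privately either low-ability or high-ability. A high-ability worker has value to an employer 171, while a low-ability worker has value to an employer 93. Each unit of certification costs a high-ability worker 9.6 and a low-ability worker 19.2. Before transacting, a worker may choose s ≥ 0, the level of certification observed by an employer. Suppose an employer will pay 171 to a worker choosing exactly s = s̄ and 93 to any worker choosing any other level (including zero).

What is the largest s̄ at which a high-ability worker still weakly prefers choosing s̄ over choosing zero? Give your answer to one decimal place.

8.1

Choosing s̄ yields the high-ability type 171 − 9.6·s̄; choosing zero yields 93.
The high-ability type is indifferent at 171 − 9.6·s̄ = 93, i.e. s̄ = (171 − 93) / 9.6 ≈ 8.1.
For any s̄ above 8.1 the high-ability type would rather pool at zero, so separation collapses.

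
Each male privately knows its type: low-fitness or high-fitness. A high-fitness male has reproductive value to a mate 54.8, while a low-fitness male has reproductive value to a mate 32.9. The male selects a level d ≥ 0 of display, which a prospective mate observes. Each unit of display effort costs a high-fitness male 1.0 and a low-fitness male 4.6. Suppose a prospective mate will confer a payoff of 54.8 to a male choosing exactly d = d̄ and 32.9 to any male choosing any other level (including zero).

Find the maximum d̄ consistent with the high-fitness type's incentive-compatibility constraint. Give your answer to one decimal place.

Choosing d̄ yields the high-fitness type 54.8 − 1.0·d̄; choosing zero yields 32.9.
The high-fitness type is indifferent at 54.8 − 1.0·d̄ = 32.9, i.e. d̄ = (54.8 − 32.9) / 1.0 = 21.9.
For any d̄ above 21.9 the high-fitness type would rather pool at zero, so separation collapses.

21.9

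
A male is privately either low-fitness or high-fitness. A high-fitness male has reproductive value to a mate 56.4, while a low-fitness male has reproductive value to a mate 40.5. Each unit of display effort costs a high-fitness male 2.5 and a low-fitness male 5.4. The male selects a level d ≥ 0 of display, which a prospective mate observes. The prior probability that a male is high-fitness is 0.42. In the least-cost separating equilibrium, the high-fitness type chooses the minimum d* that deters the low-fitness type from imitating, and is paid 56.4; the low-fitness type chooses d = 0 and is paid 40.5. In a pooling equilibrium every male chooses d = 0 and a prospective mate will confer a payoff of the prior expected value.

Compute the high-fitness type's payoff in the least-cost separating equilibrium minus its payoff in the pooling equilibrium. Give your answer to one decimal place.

1.9

Least-cost separating signal: d* solves 40.5 = 56.4 − 5.4·d*, so d* = (56.4 − 40.5)/5.4 ≈ 2.9444.
High-fitness type's separating payoff: 56.4 − 2.5 × d* = 56.4 − 2.5 × (56.4 − 40.5)/5.4 = 56.4 − 39.75/5.4 ≈ 49.039.
Pooling payoff: 0.42 × 56.4 + 0.58 × 40.5 = 47.178.
Difference: 49.039 − 47.178 = 1.861, i.e. 1.9 to one decimal place.
The high-fitness type prefers to separate.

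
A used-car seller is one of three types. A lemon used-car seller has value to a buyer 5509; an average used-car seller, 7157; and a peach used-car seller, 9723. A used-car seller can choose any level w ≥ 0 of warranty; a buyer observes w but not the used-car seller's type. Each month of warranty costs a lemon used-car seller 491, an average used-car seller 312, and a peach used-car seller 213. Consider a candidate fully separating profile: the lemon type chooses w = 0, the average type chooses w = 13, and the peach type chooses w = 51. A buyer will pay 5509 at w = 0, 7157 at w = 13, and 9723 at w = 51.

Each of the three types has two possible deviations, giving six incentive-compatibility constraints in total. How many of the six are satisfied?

3

Peach (own payoff 9723 − 213×51 = -1140): to w=0 gives 5509 → profitable ✗; to w=13 gives 7157 − 213×13 = 4388 → profitable ✗.
Average (own payoff 7157 − 312×13 = 3101): to w=0 gives 5509 → profitable ✗; to w=51 gives 9723 − 312×51 = -6189 → no gain ✓.
Lemon (own payoff 5509): to w=13 gives 7157 − 491×13 = 774 → no gain ✓; to w=51 gives 9723 − 491×51 = -15318 → no gain ✓.
3 of the 6 constraints hold; not an equilibrium.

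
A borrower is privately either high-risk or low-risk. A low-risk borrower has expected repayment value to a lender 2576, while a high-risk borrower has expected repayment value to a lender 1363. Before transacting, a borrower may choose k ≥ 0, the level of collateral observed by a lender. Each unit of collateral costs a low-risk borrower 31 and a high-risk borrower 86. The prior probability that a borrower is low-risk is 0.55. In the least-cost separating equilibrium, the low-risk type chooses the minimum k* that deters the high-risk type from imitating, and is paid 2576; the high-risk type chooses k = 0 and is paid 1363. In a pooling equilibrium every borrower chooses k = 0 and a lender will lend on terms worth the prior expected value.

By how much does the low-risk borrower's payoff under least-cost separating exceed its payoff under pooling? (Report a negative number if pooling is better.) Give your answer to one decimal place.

108.6

Least-cost separating signal: k* solves 1363 = 2576 − 86·k*, so k* = (2576 − 1363)/86 ≈ 14.1047.
Low-risk type's separating payoff: 2576 − 31 × k* = 2576 − 31 × (2576 − 1363)/86 = 2576 − 37603/86 ≈ 2138.756.
Pooling payoff: 0.55 × 2576 + 0.45 × 1363 = 2030.15.
Difference: 2138.756 − 2030.15 = 108.606, i.e. 108.6 to one decimal place.
The low-risk type prefers to separate.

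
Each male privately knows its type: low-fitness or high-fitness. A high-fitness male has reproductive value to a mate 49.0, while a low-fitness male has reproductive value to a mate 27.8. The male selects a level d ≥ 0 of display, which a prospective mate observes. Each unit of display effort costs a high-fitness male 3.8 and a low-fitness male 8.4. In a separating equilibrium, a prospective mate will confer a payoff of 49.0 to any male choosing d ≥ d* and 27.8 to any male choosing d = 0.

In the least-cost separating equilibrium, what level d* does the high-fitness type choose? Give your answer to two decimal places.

A low-fitness male choosing d = 0 receives 27.8.
Imitating at d* instead would pay 49.0 at cost 8.4·d*, netting 49.0 − 8.4·d*.
Indifference: 27.8 = 49.0 − 8.4·d*, so d* = (49.0 − 27.8) / 8.4 ≈ 2.52.
This is the low-fitness type's binding incentive-compatibility constraint; any d ≥ 2.52 sustains separation on that side.

2.52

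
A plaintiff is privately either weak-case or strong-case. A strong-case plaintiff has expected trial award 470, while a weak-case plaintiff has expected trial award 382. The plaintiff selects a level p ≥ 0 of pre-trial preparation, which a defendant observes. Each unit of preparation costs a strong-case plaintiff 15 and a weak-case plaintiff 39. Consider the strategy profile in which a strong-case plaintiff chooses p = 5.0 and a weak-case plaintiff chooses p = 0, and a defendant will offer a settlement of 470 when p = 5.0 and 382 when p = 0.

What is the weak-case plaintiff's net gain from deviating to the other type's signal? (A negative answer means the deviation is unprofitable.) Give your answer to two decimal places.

-107.00

Playing p = 0 the weak-case plaintiff receives 382.
Deviating to p = 5.0 brings payment 470 at cost 39 × 5.0 = 195, netting 275.
Gain from deviating: 275 − 382 = -107.00.
The gain is negative, so the weak-case type's incentive-compatibility constraint is satisfied.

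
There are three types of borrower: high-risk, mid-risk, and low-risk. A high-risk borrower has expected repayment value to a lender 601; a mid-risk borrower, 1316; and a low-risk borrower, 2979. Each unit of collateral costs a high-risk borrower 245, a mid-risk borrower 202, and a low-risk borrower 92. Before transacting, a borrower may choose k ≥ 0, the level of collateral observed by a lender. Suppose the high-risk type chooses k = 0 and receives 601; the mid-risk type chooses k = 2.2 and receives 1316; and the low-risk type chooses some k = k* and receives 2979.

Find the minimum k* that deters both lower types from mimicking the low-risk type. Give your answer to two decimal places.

High-risk type (on-path payoff 601) won't mimic when 601 ≥ 2979 − 245·k*, i.e. k* ≥ 9.71.
Mid-risk type (on-path payoff 1316 − 202×2.2 = 871.6) won't mimic when 871.6 ≥ 2979 − 202·k*, i.e. k* ≥ 10.43.
Both must hold, so k* = max(9.71, 10.43) = 10.43. The mid-risk type's constraint binds.

10.43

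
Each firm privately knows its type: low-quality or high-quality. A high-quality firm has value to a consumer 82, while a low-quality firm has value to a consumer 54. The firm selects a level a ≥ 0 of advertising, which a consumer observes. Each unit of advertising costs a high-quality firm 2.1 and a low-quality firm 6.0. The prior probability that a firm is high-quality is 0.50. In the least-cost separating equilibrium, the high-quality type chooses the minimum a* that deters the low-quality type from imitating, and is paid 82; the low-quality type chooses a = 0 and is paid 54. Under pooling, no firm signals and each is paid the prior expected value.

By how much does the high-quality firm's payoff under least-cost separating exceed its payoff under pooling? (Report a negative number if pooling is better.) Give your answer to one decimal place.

Least-cost separating signal: a* solves 54 = 82 − 6.0·a*, so a* = (82 − 54)/6.0 ≈ 4.6667.
High-quality type's separating payoff: 82 − 2.1 × a* = 82 − 2.1 × (82 − 54)/6.0 = 82 − 58.8/6.0 = 72.2.
Pooling payoff: 0.50 × 82 + 0.50 × 54 = 68.
Difference: 72.2 − 68 = 4.2.
The high-quality type prefers to separate.

4.2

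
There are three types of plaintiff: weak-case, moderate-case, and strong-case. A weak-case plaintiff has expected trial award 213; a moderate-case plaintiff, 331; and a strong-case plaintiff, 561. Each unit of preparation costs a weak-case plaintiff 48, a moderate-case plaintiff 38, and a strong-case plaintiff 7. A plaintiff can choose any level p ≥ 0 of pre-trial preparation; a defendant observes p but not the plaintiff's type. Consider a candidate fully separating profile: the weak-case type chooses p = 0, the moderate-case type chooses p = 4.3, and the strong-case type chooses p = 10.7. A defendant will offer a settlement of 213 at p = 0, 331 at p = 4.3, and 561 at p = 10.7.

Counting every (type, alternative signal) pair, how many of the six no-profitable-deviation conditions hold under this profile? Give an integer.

5

Weak-case (own payoff 213): to p=4.3 gives 331 − 48×4.3 = 124.6 → no gain ✓; to p=10.7 gives 561 − 48×10.7 = 47.4 → no gain ✓.
Strong-case (own payoff 561 − 7×10.7 = 486.1): to p=0 gives 213 → no gain ✓; to p=4.3 gives 331 − 7×4.3 = 300.9 → no gain ✓.
Moderate-case (own payoff 331 − 38×4.3 = 167.6): to p=0 gives 213 → profitable ✗; to p=10.7 gives 561 − 38×10.7 = 154.4 → no gain ✓.
5 of the 6 constraints hold; not an equilibrium.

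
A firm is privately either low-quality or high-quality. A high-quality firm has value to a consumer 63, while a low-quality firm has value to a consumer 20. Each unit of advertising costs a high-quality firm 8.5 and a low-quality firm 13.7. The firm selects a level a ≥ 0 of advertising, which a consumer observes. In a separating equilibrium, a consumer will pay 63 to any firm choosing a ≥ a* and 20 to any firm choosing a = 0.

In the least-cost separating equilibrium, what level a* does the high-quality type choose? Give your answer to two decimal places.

A low-quality firm choosing a = 0 receives 20.
Imitating at a* instead would pay 63 at cost 13.7·a*, netting 63 − 13.7·a*.
Indifference: 20 = 63 − 13.7·a*, so a* = (63 − 20) / 13.7 ≈ 3.14.
At a* the low-quality type's incentive constraint just binds; the high-quality type strictly prefers a* since its per-unit cost is lower.

3.14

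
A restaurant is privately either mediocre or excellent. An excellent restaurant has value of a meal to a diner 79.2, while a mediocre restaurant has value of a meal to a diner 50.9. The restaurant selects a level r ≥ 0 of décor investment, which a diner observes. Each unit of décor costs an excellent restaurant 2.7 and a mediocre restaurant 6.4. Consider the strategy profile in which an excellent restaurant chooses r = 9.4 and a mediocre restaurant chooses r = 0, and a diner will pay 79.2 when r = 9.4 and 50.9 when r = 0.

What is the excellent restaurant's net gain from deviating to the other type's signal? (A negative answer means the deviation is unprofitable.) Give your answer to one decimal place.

-2.9

Playing r = 9.4 the excellent restaurant receives 79.2 − 2.7 × 9.4 = 53.82.
Deviating to r = 0 yields 50.9 instead.
Gain from deviating: 50.9 − 53.82 = -2.92, i.e. -2.9 to one decimal place.
The gain is negative, so the excellent type's incentive-compatibility constraint is satisfied.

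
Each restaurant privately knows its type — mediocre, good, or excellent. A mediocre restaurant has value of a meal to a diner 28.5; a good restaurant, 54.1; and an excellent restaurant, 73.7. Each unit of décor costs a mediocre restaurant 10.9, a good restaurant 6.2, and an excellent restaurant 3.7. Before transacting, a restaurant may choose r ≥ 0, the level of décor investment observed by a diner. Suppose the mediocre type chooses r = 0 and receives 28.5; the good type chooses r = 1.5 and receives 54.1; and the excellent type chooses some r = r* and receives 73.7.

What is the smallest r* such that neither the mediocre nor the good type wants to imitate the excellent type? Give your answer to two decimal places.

4.66

Good type (on-path payoff 54.1 − 6.2×1.5 = 44.8) won't mimic when 44.8 ≥ 73.7 − 6.2·r*, i.e. r* ≥ 4.66.
Mediocre type (on-path payoff 28.5) won't mimic when 28.5 ≥ 73.7 − 10.9·r*, i.e. r* ≥ 4.15.
Both must hold, so r* = max(4.15, 4.66) = 4.66. The good type's constraint binds.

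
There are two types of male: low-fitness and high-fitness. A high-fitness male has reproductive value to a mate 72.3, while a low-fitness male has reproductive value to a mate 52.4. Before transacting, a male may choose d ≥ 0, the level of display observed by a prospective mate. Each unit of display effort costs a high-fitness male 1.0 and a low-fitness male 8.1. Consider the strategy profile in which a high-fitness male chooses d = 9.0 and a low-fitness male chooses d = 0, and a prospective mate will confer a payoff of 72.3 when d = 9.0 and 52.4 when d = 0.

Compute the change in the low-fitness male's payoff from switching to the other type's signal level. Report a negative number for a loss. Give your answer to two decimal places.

-53.00

Playing d = 0 the low-fitness male receives 52.4.
Deviating to d = 9.0 brings payment 72.3 at cost 8.1 × 9.0 = 72.9, netting -0.6.
Gain from deviating: -0.6 − 52.4 = -53.00.
The gain is negative, so the low-fitness type's incentive-compatibility constraint is satisfied.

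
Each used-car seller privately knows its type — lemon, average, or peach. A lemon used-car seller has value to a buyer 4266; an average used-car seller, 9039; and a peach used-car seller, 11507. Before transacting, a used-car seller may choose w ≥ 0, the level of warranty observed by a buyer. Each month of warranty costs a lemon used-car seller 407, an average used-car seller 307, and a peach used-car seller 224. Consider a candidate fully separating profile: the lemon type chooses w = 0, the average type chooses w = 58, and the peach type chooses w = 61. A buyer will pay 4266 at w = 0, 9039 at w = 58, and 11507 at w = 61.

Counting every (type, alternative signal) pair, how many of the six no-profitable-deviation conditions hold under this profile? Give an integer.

Peach (own payoff 11507 − 224×61 = -2157): to w=0 gives 4266 → profitable ✗; to w=58 gives 9039 − 224×58 = -3953 → no gain ✓.
Average (own payoff 9039 − 307×58 = -8767): to w=0 gives 4266 → profitable ✗; to w=61 gives 11507 − 307×61 = -7220 → profitable ✗.
Lemon (own payoff 4266): to w=58 gives 9039 − 407×58 = -14567 → no gain ✓; to w=61 gives 11507 − 407×61 = -13320 → no gain ✓.
3 of the 6 constraints hold; not an equilibrium.

3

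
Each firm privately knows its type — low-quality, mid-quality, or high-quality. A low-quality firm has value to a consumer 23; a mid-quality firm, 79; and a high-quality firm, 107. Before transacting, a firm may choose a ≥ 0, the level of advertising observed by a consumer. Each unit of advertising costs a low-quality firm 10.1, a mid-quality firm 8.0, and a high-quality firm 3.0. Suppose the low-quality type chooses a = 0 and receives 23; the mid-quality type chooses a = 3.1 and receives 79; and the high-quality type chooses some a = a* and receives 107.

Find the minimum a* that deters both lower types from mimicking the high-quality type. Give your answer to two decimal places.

8.32

Mid-quality type (on-path payoff 79 − 8.0×3.1 = 54.2) won't mimic when 54.2 ≥ 107 − 8.0·a*, i.e. a* ≥ 6.60.
Low-quality type (on-path payoff 23) won't mimic when 23 ≥ 107 − 10.1·a*, i.e. a* ≥ 8.32.
Both must hold, so a* = max(8.32, 6.60) = 8.32. The low-quality type's constraint binds.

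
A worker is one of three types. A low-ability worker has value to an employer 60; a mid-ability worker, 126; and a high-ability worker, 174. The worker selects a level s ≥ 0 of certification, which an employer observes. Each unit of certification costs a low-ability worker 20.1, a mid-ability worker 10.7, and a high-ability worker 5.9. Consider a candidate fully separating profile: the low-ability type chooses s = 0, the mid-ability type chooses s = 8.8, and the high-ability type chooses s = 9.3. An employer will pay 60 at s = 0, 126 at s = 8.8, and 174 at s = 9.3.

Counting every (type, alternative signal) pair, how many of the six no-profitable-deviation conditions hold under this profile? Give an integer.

High-ability (own payoff 174 − 5.9×9.3 = 119.13): to s=0 gives 60 → no gain ✓; to s=8.8 gives 126 − 5.9×8.8 = 74.08 → no gain ✓.
Mid-ability (own payoff 126 − 10.7×8.8 = 31.84): to s=0 gives 60 → profitable ✗; to s=9.3 gives 174 − 10.7×9.3 = 74.49 → profitable ✗.
Low-ability (own payoff 60): to s=8.8 gives 126 − 20.1×8.8 = -50.88 → no gain ✓; to s=9.3 gives 174 − 20.1×9.3 = -12.93 → no gain ✓.
4 of the 6 constraints hold; not an equilibrium.

4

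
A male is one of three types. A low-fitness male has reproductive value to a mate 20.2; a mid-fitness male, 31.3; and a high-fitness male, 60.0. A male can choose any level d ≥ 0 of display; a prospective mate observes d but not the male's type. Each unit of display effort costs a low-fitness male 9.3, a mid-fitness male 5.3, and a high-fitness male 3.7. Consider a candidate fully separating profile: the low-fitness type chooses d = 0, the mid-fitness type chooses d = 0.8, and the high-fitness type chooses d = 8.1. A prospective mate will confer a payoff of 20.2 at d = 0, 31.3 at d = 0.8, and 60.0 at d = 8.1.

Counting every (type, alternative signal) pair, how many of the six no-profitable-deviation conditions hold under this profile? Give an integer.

Low-fitness (own payoff 20.2): to d=0.8 gives 31.3 − 9.3×0.8 = 23.86 → profitable ✗; to d=8.1 gives 60.0 − 9.3×8.1 = -15.33 → no gain ✓.
Mid-fitness (own payoff 31.3 − 5.3×0.8 = 27.06): to d=0 gives 20.2 → no gain ✓; to d=8.1 gives 60.0 − 5.3×8.1 = 17.07 → no gain ✓.
High-fitness (own payoff 60.0 − 3.7×8.1 = 30.03): to d=0 gives 20.2 → no gain ✓; to d=0.8 gives 31.3 − 3.7×0.8 = 28.34 → no gain ✓.
5 of the 6 constraints hold; not an equilibrium.

5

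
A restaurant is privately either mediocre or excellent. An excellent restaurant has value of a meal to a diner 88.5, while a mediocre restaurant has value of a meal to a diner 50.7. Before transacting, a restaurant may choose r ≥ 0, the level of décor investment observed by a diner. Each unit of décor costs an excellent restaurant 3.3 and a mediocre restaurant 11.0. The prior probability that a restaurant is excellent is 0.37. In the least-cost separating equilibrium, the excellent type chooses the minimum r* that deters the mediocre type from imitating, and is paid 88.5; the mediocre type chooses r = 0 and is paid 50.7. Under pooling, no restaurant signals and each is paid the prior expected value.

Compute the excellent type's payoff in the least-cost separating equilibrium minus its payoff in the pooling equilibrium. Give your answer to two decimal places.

12.47

Least-cost separating signal: r* solves 50.7 = 88.5 − 11.0·r*, so r* = (88.5 − 50.7)/11.0 ≈ 3.4364.
Excellent type's separating payoff: 88.5 − 3.3 × r* = 88.5 − 3.3 × (88.5 − 50.7)/11.0 = 88.5 − 124.74/11.0 = 77.16.
Pooling payoff: 0.37 × 88.5 + 0.63 × 50.7 = 64.686.
Difference: 77.16 − 64.686 = 12.474, i.e. 12.47 to two decimal places.
The excellent type prefers to separate.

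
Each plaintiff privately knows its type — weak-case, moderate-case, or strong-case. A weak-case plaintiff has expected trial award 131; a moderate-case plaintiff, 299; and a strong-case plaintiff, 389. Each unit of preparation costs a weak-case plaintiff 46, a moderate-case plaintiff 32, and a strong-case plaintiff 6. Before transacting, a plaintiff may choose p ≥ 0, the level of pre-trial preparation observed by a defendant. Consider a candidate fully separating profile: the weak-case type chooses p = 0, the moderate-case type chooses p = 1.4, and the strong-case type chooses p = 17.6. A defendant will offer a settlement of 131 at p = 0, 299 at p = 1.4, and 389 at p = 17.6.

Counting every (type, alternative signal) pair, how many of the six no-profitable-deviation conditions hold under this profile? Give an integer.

Strong-case (own payoff 389 − 6×17.6 = 283.4): to p=0 gives 131 → no gain ✓; to p=1.4 gives 299 − 6×1.4 = 290.6 → profitable ✗.
Moderate-case (own payoff 299 − 32×1.4 = 254.2): to p=0 gives 131 → no gain ✓; to p=17.6 gives 389 − 32×17.6 = -174.2 → no gain ✓.
Weak-case (own payoff 131): to p=1.4 gives 299 − 46×1.4 = 234.6 → profitable ✗; to p=17.6 gives 389 − 46×17.6 = -420.6 → no gain ✓.
4 of the 6 constraints hold; not an equilibrium.

4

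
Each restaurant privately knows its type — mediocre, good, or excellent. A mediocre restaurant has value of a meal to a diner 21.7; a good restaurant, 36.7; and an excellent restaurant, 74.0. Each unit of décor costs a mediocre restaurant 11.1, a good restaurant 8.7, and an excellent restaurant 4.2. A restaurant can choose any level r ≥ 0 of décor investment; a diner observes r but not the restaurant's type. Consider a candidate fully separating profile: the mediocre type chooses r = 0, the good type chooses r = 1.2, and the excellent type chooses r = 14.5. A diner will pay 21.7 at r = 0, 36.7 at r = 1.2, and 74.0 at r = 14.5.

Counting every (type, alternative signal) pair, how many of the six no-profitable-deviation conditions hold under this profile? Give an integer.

3

Excellent (own payoff 74.0 − 4.2×14.5 = 13.1): to r=0 gives 21.7 → profitable ✗; to r=1.2 gives 36.7 − 4.2×1.2 = 31.66 → profitable ✗.
Mediocre (own payoff 21.7): to r=1.2 gives 36.7 − 11.1×1.2 = 23.38 → profitable ✗; to r=14.5 gives 74.0 − 11.1×14.5 = -86.95 → no gain ✓.
Good (own payoff 36.7 − 8.7×1.2 = 26.26): to r=0 gives 21.7 → no gain ✓; to r=14.5 gives 74.0 − 8.7×14.5 = -52.15 → no gain ✓.
3 of the 6 constraints hold; not an equilibrium.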